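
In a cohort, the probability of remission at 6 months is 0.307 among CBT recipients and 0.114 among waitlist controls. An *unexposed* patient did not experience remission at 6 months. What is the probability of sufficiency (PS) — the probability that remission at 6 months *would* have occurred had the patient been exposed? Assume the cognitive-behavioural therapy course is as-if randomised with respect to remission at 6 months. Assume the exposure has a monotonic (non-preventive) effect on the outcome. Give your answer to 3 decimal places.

PS ≈ 0.218

Let p₁ = 0.307, p₀ = 0.114.
Under exogeneity and monotonicity, PS = (p₁ − p₀) / (1 − p₀).
PS = (0.307 − 0.114) / (1 − 0.114) = 0.193 / 0.886 ≈ 0.2178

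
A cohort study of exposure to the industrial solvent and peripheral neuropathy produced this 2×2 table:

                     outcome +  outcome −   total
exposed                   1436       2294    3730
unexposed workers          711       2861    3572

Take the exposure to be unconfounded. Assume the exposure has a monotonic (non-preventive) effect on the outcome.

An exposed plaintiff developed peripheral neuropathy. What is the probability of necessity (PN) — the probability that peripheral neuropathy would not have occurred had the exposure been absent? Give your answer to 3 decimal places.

PN ≈ 0.483

p₁ = P(outcome | exposed) = 1436/3730 = 0.38499
p₀ = P(outcome | unexposed) = 711/3572 = 0.19905
Under exogeneity and monotonicity, PN = (p₁ − p₀)/p₁.
PN = (0.38499 − 0.19905) / 0.38499 ≈ 0.4830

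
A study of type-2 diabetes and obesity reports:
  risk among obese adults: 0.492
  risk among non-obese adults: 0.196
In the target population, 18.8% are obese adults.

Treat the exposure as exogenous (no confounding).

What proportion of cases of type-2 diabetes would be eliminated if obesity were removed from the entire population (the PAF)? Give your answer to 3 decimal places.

Let p₁ = 0.492, p₀ = 0.196.
Overall risk P(Y=1) = π·p₁ + (1−π)·p₀ = 0.188×0.492 + 0.812×0.196 = 0.25165.
Under exogeneity, PAF = [P(Y=1) − p₀] / P(Y=1).
PAF = (0.25165 − 0.196) / 0.25165 ≈ 0.2211

PAF ≈ 0.221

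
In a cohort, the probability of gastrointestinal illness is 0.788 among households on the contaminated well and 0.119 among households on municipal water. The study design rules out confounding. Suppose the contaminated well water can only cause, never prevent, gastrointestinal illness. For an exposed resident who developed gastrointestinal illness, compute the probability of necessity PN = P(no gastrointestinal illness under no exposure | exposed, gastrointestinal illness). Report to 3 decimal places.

Let p₁ = 0.788, p₀ = 0.119.
Under exogeneity and monotonicity, PN = (p₁ − p₀) / p₁.
PN = (0.788 − 0.119) / 0.788 = 0.669 / 0.788 ≈ 0.8490

PN ≈ 0.849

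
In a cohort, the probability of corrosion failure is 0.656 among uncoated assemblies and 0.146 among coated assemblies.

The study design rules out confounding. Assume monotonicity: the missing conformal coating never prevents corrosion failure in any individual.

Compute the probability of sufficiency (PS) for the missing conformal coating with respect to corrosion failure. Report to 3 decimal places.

Let p₁ = 0.656, p₀ = 0.146.
Under exogeneity and monotonicity, PS = (p₁ − p₀) / (1 − p₀).
PS = (0.656 − 0.146) / (1 − 0.146) = 0.51 / 0.854 ≈ 0.5972

PS ≈ 0.597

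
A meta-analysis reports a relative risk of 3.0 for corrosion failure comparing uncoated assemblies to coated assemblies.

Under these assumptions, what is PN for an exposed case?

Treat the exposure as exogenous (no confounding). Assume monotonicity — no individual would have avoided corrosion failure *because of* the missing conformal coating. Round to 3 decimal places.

Under exogeneity and monotonicity, PN = (RR − 1) / RR = 1 − 1/RR.
PN = (3.0 − 1) / 3.0 = 2 / 3.0 ≈ 0.6667

PN ≈ 0.667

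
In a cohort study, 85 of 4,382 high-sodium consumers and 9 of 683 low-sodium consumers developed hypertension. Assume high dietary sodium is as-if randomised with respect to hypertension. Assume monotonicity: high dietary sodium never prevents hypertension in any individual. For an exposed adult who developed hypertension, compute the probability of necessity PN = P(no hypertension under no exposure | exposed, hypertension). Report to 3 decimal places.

p₁ = P(outcome | exposed) = 85/4382 = 0.019398
p₀ = P(outcome | unexposed) = 9/683 = 0.013177
Under exogeneity and monotonicity, PN = (p₁ − p₀) / p₁.
PN = (0.019398 − 0.013177) / 0.019398 = 0.0062204 / 0.019398 ≈ 0.3207

PN ≈ 0.321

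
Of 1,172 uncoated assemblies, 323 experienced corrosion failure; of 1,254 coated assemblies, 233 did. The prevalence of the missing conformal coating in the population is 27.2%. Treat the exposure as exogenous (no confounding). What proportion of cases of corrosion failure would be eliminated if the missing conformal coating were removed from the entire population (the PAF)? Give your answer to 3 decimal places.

PAF ≈ 0.116

p₁ = P(outcome | exposed) = 323/1172 = 0.2756
p₀ = P(outcome | unexposed) = 233/1254 = 0.18581
Overall risk P(Y=1) = π·p₁ + (1−π)·p₀ = 0.272×0.2756 + 0.728×0.18581 = 0.21023.
Under exogeneity, PAF = [P(Y=1) − p₀] / P(Y=1).
PAF = (0.21023 − 0.18581) / 0.21023 ≈ 0.1162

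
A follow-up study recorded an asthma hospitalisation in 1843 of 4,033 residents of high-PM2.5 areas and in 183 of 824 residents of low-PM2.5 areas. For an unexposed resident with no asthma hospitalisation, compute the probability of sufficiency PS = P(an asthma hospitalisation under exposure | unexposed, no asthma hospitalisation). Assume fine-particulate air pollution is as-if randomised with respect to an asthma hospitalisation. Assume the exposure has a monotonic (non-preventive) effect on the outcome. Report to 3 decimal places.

p₁ = P(outcome | exposed) = 1843/4033 = 0.45698
p₀ = P(outcome | unexposed) = 183/824 = 0.22209
Under exogeneity and monotonicity, PS = (p₁ − p₀) / (1 − p₀).
PS = (0.45698 − 0.22209) / (1 − 0.22209) = 0.23489 / 0.77791 ≈ 0.3020

PS ≈ 0.302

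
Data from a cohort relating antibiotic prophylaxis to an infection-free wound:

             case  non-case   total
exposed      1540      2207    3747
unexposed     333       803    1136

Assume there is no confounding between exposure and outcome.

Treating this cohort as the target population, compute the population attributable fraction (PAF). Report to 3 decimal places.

p₁ = P(outcome | exposed) = 1540/3747 = 0.411
p₀ = P(outcome | unexposed) = 333/1136 = 0.29313
Exposure prevalence π = 3747/4883 = 0.76736; overall risk P(Y=1) = 0.38358.
Under exogeneity, PAF = [P(Y=1) − p₀]/P(Y=1).
PAF = (0.38358 − 0.29313) / 0.38358 ≈ 0.2358

PAF ≈ 0.236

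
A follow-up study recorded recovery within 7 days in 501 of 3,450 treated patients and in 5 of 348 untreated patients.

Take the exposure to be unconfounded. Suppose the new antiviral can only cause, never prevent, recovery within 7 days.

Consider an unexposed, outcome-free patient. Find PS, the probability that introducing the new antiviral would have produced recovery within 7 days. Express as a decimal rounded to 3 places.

PS ≈ 0.133

p₁ = P(outcome | exposed) = 501/3450 = 0.14522
p₀ = P(outcome | unexposed) = 5/348 = 0.014368
Under exogeneity and monotonicity, PS = (p₁ − p₀) / (1 − p₀).
PS = (0.14522 − 0.014368) / (1 − 0.014368) = 0.13085 / 0.98563 ≈ 0.1328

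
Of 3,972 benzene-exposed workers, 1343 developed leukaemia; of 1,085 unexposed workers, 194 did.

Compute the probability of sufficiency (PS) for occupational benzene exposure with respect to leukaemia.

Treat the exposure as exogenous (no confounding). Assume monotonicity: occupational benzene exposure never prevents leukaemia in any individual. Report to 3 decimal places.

PS ≈ 0.194

p₁ = P(outcome | exposed) = 1343/3972 = 0.33812
p₀ = P(outcome | unexposed) = 194/1085 = 0.1788
Under exogeneity and monotonicity, PS = (p₁ − p₀) / (1 − p₀).
PS = (0.33812 − 0.1788) / (1 − 0.1788) = 0.15931 / 0.8212 ≈ 0.1940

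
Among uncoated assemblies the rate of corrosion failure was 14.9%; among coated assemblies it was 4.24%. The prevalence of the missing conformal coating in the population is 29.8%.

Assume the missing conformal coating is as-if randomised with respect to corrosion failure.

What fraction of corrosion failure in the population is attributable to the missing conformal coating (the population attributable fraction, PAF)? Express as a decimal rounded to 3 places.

p₁ = 0.149, p₀ = 0.0424.
Overall risk P(Y=1) = π·p₁ + (1−π)·p₀ = 0.298×0.149 + 0.702×0.0424 = 0.074167.
Under exogeneity, PAF = [P(Y=1) − p₀] / P(Y=1).
PAF = (0.074167 − 0.0424) / 0.074167 ≈ 0.4283

PAF ≈ 0.428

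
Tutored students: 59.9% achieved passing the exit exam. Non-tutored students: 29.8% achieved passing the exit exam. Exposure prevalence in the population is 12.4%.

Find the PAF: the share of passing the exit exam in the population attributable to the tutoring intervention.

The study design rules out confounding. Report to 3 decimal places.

PAF ≈ 0.111

p₁ = 0.599, p₀ = 0.298.
Overall risk P(Y=1) = π·p₁ + (1−π)·p₀ = 0.124×0.599 + 0.876×0.298 = 0.33532.
Under exogeneity, PAF = [P(Y=1) − p₀] / P(Y=1).
PAF = (0.33532 − 0.298) / 0.33532 ≈ 0.1113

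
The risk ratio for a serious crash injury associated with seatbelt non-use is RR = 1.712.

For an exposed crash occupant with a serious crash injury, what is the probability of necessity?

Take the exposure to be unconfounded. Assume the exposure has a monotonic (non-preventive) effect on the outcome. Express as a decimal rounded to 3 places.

Under exogeneity and monotonicity, PN = (RR − 1) / RR = 1 − 1/RR.
PN = (1.712 − 1) / 1.712 = 0.712 / 1.712 ≈ 0.4159

PN ≈ 0.416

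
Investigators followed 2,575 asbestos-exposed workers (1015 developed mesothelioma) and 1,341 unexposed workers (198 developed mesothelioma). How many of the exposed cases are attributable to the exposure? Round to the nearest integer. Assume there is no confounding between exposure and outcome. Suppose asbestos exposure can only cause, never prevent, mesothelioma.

about 635 cases

p₁ = P(outcome | exposed) = 1015/2575 = 0.39417
p₀ = P(outcome | unexposed) = 198/1341 = 0.14765
PN = (p₁ − p₀)/p₁ = (0.39417 − 0.14765) / 0.39417 ≈ 0.62542.
Attributable cases ≈ PN × (exposed cases) = 0.62542 × 1015 ≈ 634.80.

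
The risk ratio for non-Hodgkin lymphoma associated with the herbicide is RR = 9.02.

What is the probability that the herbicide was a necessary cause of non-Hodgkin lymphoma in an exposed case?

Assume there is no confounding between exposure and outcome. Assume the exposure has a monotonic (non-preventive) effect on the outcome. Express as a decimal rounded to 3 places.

PN ≈ 0.889

Under exogeneity and monotonicity, PN = (RR − 1) / RR = 1 − 1/RR.
PN = (9.02 − 1) / 9.02 = 8.02 / 9.02 ≈ 0.8891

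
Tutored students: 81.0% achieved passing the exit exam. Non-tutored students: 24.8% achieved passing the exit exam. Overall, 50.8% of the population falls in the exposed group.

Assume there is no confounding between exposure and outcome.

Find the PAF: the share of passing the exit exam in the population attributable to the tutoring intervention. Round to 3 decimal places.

p₁ = 0.81, p₀ = 0.248.
Overall risk P(Y=1) = π·p₁ + (1−π)·p₀ = 0.508×0.81 + 0.492×0.248 = 0.5335.
Under exogeneity, PAF = [P(Y=1) − p₀] / P(Y=1).
PAF = (0.5335 − 0.248) / 0.5335 ≈ 0.5351

PAF ≈ 0.535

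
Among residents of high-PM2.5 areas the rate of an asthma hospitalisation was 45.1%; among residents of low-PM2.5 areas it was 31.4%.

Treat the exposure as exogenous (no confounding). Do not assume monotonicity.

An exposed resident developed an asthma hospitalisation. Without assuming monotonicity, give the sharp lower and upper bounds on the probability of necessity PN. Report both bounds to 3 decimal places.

p₁ = 0.451, p₀ = 0.314.
Under exogeneity alone the bounds on PN are max{0,(p₁−p₀)/p₁} ≤ PN ≤ min{1,(1−p₀)/p₁}.
  lower = (p₁ − p₀)/p₁ = 0.137 / 0.451 ≈ 0.3038
  upper = min{1, (1 − p₀)/p₁} = 0.686 / 0.451 ≈ 1.5211 → capped at 1

0.304 ≤ PN ≤ 1.000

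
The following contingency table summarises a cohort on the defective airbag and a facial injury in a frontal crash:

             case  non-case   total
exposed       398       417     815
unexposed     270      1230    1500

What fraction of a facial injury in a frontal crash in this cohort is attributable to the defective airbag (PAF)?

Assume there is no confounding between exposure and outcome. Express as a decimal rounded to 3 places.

p₁ = P(outcome | exposed) = 398/815 = 0.48834
p₀ = P(outcome | unexposed) = 270/1500 = 0.18
Exposure prevalence π = 815/2315 = 0.35205; overall risk P(Y=1) = 0.28855.
Under exogeneity, PAF = [P(Y=1) − p₀]/P(Y=1).
PAF = (0.28855 − 0.18) / 0.28855 ≈ 0.3762

PAF ≈ 0.376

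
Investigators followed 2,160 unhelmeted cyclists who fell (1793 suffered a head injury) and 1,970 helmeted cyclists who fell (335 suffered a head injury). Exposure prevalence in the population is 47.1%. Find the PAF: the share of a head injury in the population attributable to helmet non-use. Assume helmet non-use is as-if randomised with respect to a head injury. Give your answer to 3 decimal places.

PAF ≈ 0.646

p₁ = P(outcome | exposed) = 1793/2160 = 0.83009
p₀ = P(outcome | unexposed) = 335/1970 = 0.17005
Overall risk P(Y=1) = π·p₁ + (1−π)·p₀ = 0.471×0.83009 + 0.529×0.17005 = 0.48093.
Under exogeneity, PAF = [P(Y=1) − p₀] / P(Y=1).
PAF = (0.48093 − 0.17005) / 0.48093 ≈ 0.6464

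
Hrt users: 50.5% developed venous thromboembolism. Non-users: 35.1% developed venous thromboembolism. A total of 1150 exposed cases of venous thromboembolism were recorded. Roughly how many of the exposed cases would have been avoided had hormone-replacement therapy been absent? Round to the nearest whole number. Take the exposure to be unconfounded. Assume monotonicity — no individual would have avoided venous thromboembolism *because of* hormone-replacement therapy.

about 351 cases

p₁ = 0.505, p₀ = 0.351.
PN = (p₁ − p₀)/p₁ = (0.505 − 0.351) / 0.505 ≈ 0.30495.
Attributable cases ≈ PN × (exposed cases) = 0.30495 × 1150 ≈ 350.69.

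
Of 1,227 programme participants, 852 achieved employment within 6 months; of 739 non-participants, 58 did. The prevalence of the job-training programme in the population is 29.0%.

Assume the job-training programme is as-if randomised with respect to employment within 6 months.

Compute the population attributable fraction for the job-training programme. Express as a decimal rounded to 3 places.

p₁ = P(outcome | exposed) = 852/1227 = 0.69438
p₀ = P(outcome | unexposed) = 58/739 = 0.078484
Overall risk P(Y=1) = π·p₁ + (1−π)·p₀ = 0.29×0.69438 + 0.71×0.078484 = 0.25709.
Under exogeneity, PAF = [P(Y=1) − p₀] / P(Y=1).
PAF = (0.25709 − 0.078484) / 0.25709 ≈ 0.6947

PAF ≈ 0.695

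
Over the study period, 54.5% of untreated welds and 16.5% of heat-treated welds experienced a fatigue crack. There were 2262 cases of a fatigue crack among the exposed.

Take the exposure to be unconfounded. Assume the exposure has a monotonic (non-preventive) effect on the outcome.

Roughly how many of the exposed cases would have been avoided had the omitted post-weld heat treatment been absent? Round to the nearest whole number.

about 1577 cases

p₁ = 0.545, p₀ = 0.165.
PN = (p₁ − p₀)/p₁ = (0.545 − 0.165) / 0.545 ≈ 0.69725.
Attributable cases ≈ PN × (exposed cases) = 0.69725 × 2262 ≈ 1577.17.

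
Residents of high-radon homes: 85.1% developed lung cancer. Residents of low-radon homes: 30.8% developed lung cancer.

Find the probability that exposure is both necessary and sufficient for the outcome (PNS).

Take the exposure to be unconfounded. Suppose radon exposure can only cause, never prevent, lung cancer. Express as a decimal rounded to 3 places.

PNS ≈ 0.543

p₁ = 0.851, p₀ = 0.308.
Under exogeneity and monotonicity, PNS = p₁ − p₀.
PNS = 0.851 − 0.308 = 0.543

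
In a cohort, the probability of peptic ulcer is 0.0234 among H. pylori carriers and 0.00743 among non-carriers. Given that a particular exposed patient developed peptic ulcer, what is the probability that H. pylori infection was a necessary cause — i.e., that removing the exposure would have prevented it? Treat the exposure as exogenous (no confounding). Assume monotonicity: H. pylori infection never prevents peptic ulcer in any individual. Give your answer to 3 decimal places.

Let p₁ = 0.0234, p₀ = 0.00743.
Under exogeneity and monotonicity, PN = (p₁ − p₀) / p₁.
PN = (0.0234 − 0.00743) / 0.0234 = 0.01597 / 0.0234 ≈ 0.6825

PN ≈ 0.682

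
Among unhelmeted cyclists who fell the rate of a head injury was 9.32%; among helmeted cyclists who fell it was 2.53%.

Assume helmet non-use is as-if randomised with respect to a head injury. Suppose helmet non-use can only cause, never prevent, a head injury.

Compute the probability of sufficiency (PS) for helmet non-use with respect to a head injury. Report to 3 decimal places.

PS ≈ 0.070

p₁ = 0.0932, p₀ = 0.0253.
Under exogeneity and monotonicity, PS = (p₁ − p₀) / (1 − p₀).
PS = (0.0932 − 0.0253) / (1 − 0.0253) = 0.0679 / 0.9747 ≈ 0.0697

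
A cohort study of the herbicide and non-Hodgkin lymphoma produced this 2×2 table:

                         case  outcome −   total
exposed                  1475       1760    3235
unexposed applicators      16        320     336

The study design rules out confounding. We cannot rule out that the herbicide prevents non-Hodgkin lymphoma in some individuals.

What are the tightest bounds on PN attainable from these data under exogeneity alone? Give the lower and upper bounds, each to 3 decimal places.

0.896 ≤ PN ≤ 1.000

p₁ = P(outcome | exposed) = 1475/3235 = 0.45595
p₀ = P(outcome | unexposed) = 16/336 = 0.047619
Under exogeneity alone the bounds on PN are max{0,(p₁−p₀)/p₁} ≤ PN ≤ min{1,(1−p₀)/p₁}.
  lower = (p₁ − p₀)/p₁ = 0.40833 / 0.45595 ≈ 0.8956
  upper = min{1, (1 − p₀)/p₁} = 0.95238 / 0.45595 ≈ 2.0888 → capped at 1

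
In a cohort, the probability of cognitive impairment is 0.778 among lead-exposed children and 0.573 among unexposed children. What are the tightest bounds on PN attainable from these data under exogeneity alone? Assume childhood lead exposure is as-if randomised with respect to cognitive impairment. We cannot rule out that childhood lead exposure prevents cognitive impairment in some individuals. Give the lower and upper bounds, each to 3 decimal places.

0.263 ≤ PN ≤ 0.549

Let p₁ = 0.778, p₀ = 0.573.
Under exogeneity alone the bounds on PN are max{0,(p₁−p₀)/p₁} ≤ PN ≤ min{1,(1−p₀)/p₁}.
  lower = (p₁ − p₀)/p₁ = 0.205 / 0.778 ≈ 0.2635
  upper = min{1, (1 − p₀)/p₁} = 0.427 / 0.778 ≈ 0.5488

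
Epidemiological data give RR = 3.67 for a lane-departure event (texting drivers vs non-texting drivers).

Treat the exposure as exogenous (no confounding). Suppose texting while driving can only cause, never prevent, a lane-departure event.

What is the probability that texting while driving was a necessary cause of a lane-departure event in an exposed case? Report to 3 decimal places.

Under exogeneity and monotonicity, PN = (RR − 1) / RR = 1 − 1/RR.
PN = (3.67 − 1) / 3.67 = 2.67 / 3.67 ≈ 0.7275

PN ≈ 0.728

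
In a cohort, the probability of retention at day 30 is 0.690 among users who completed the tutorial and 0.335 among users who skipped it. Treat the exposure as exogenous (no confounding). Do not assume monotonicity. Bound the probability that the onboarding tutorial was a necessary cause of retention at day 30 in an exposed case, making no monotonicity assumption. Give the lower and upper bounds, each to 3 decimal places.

Let p₁ = 0.69, p₀ = 0.335.
Under exogeneity alone the bounds on PN are max{0,(p₁−p₀)/p₁} ≤ PN ≤ min{1,(1−p₀)/p₁}.
  lower = (p₁ − p₀)/p₁ = 0.355 / 0.69 ≈ 0.5145
  upper = min{1, (1 − p₀)/p₁} = 0.665 / 0.69 ≈ 0.9638

0.514 ≤ PN ≤ 0.964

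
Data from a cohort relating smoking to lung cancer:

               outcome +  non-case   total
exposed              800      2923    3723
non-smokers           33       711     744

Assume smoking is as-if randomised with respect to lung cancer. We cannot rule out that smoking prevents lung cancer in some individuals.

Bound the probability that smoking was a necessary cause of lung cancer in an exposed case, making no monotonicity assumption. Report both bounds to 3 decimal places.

0.794 ≤ PN ≤ 1.000

p₁ = P(outcome | exposed) = 800/3723 = 0.21488
p₀ = P(outcome | unexposed) = 33/744 = 0.044355
Under exogeneity alone the bounds on PN are max{0,(p₁−p₀)/p₁} ≤ PN ≤ min{1,(1−p₀)/p₁}.
  lower = (p₁ − p₀)/p₁ = 0.17053 / 0.21488 ≈ 0.7936
  upper = min{1, (1 − p₀)/p₁} = 0.95565 / 0.21488 ≈ 4.4473 → capped at 1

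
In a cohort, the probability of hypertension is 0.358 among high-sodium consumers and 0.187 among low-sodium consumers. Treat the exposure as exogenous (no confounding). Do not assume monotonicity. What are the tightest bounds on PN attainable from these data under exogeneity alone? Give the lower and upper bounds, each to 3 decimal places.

Let p₁ = 0.358, p₀ = 0.187.
Under exogeneity alone the bounds on PN are max{0,(p₁−p₀)/p₁} ≤ PN ≤ min{1,(1−p₀)/p₁}.
  lower = (p₁ − p₀)/p₁ = 0.171 / 0.358 ≈ 0.4777
  upper = min{1, (1 − p₀)/p₁} = 0.813 / 0.358 ≈ 2.2709 → capped at 1

0.478 ≤ PN ≤ 1.000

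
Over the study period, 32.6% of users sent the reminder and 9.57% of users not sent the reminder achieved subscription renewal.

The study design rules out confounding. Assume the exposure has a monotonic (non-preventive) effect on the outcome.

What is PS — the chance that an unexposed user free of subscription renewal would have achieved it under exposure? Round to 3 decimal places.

PS ≈ 0.255

p₁ = 0.326, p₀ = 0.0957.
Under exogeneity and monotonicity, PS = (p₁ − p₀) / (1 − p₀).
PS = (0.326 − 0.0957) / (1 − 0.0957) = 0.2303 / 0.9043 ≈ 0.2547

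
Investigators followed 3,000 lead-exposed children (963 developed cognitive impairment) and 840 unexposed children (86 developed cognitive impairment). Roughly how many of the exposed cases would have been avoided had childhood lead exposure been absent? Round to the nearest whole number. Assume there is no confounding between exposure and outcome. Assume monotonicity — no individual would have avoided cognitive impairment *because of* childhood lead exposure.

p₁ = P(outcome | exposed) = 963/3000 = 0.321
p₀ = P(outcome | unexposed) = 86/840 = 0.10238
PN = (p₁ − p₀)/p₁ = (0.321 − 0.10238) / 0.321 ≈ 0.68106.
Attributable cases ≈ PN × (exposed cases) = 0.68106 × 963 ≈ 655.86.

about 656 cases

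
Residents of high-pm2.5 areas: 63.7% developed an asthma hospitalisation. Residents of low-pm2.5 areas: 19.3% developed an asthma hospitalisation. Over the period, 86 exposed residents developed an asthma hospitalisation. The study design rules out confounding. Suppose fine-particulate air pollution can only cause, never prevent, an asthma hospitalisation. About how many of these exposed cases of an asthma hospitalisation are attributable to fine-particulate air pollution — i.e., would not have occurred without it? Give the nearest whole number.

p₁ = 0.637, p₀ = 0.193.
PN = (p₁ − p₀)/p₁ = (0.637 − 0.193) / 0.637 ≈ 0.69702.
Attributable cases ≈ PN × (exposed cases) = 0.69702 × 86 ≈ 59.94.

about 60 cases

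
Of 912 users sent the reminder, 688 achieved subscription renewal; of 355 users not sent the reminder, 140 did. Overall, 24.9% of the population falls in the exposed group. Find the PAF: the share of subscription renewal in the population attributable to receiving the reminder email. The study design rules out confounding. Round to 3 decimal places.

PAF ≈ 0.185

p₁ = P(outcome | exposed) = 688/912 = 0.75439
p₀ = P(outcome | unexposed) = 140/355 = 0.39437
Overall risk P(Y=1) = π·p₁ + (1−π)·p₀ = 0.249×0.75439 + 0.751×0.39437 = 0.48401.
Under exogeneity, PAF = [P(Y=1) − p₀] / P(Y=1).
PAF = (0.48401 − 0.39437) / 0.48401 ≈ 0.1852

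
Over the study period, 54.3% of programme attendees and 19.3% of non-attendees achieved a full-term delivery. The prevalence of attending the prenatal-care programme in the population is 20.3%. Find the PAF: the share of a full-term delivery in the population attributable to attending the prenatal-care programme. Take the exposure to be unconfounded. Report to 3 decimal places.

p₁ = 0.543, p₀ = 0.193.
Overall risk P(Y=1) = π·p₁ + (1−π)·p₀ = 0.203×0.543 + 0.797×0.193 = 0.26405.
Under exogeneity, PAF = [P(Y=1) − p₀] / P(Y=1).
PAF = (0.26405 − 0.193) / 0.26405 ≈ 0.2691

PAF ≈ 0.269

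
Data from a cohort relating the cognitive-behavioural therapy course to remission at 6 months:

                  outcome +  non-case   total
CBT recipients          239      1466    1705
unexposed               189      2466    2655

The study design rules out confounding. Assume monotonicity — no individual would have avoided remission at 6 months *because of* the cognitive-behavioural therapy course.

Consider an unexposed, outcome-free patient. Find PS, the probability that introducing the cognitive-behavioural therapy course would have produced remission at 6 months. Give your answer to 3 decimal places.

PS ≈ 0.074

p₁ = P(outcome | exposed) = 239/1705 = 0.14018
p₀ = P(outcome | unexposed) = 189/2655 = 0.071186
Under exogeneity and monotonicity, PS = (p₁ − p₀) / (1 − p₀).
PS = (0.14018 − 0.071186) / (1 − 0.071186) = 0.06899 / 0.92881 ≈ 0.0743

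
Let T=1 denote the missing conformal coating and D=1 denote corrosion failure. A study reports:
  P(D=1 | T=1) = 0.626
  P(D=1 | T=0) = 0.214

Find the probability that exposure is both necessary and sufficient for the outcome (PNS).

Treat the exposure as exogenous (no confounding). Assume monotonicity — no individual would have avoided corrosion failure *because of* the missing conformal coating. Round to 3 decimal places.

PNS ≈ 0.412

Let p₁ = 0.626, p₀ = 0.214.
Under exogeneity and monotonicity, PNS = p₁ − p₀.
PNS = 0.626 − 0.214 = 0.412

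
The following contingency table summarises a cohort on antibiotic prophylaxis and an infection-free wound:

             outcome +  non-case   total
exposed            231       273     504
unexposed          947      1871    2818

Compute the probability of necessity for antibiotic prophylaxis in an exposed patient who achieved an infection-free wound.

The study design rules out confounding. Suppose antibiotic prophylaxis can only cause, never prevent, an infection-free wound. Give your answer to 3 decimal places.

p₁ = P(outcome | exposed) = 231/504 = 0.45833
p₀ = P(outcome | unexposed) = 947/2818 = 0.33605
Under exogeneity and monotonicity, PN = (p₁ − p₀)/p₁.
PN = (0.45833 − 0.33605) / 0.45833 ≈ 0.2668

PN ≈ 0.267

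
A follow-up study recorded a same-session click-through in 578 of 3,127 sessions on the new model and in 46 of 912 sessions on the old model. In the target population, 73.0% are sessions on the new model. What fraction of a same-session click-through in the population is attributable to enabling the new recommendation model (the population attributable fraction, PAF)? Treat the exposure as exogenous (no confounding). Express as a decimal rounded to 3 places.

p₁ = P(outcome | exposed) = 578/3127 = 0.18484
p₀ = P(outcome | unexposed) = 46/912 = 0.050439
Overall risk P(Y=1) = π·p₁ + (1−π)·p₀ = 0.73×0.18484 + 0.27×0.050439 = 0.14855.
Under exogeneity, PAF = [P(Y=1) − p₀] / P(Y=1).
PAF = (0.14855 − 0.050439) / 0.14855 ≈ 0.6605

PAF ≈ 0.660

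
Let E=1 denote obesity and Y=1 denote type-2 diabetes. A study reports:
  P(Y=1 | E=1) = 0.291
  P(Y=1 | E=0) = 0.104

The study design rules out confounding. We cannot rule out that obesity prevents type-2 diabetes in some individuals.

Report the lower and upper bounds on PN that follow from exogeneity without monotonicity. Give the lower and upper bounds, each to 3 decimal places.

0.643 ≤ PN ≤ 1.000

Let p₁ = 0.291, p₀ = 0.104.
Under exogeneity alone the bounds on PN are max{0,(p₁−p₀)/p₁} ≤ PN ≤ min{1,(1−p₀)/p₁}.
  lower = (p₁ − p₀)/p₁ = 0.187 / 0.291 ≈ 0.6426
  upper = min{1, (1 − p₀)/p₁} = 0.896 / 0.291 ≈ 3.0790 → capped at 1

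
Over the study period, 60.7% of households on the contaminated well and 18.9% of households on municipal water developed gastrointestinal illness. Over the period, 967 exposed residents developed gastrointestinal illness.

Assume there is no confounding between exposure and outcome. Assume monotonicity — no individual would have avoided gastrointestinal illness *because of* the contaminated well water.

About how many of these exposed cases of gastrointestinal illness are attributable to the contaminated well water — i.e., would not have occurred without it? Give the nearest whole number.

about 666 cases

p₁ = 0.607, p₀ = 0.189.
PN = (p₁ − p₀)/p₁ = (0.607 − 0.189) / 0.607 ≈ 0.68863.
Attributable cases ≈ PN × (exposed cases) = 0.68863 × 967 ≈ 665.91.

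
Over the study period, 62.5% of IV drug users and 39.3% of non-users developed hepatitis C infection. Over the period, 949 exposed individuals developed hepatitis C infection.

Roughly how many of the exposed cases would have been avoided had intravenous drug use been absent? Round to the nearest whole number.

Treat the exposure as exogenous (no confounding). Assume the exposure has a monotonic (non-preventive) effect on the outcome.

p₁ = 0.625, p₀ = 0.393.
PN = (p₁ − p₀)/p₁ = (0.625 − 0.393) / 0.625 ≈ 0.37120.
Attributable cases ≈ PN × (exposed cases) = 0.37120 × 949 ≈ 352.27.

about 352 cases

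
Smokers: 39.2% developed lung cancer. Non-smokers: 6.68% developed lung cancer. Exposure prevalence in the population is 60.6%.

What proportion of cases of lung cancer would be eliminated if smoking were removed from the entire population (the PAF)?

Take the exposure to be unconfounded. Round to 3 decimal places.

PAF ≈ 0.747

p₁ = 0.392, p₀ = 0.0668.
Overall risk P(Y=1) = π·p₁ + (1−π)·p₀ = 0.606×0.392 + 0.394×0.0668 = 0.26387.
Under exogeneity, PAF = [P(Y=1) − p₀] / P(Y=1).
PAF = (0.26387 − 0.0668) / 0.26387 ≈ 0.7468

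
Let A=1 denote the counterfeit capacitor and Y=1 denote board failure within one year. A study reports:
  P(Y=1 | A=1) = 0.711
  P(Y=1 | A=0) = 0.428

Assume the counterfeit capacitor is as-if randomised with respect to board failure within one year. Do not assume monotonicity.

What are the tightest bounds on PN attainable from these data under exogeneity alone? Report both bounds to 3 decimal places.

0.398 ≤ PN ≤ 0.805

Let p₁ = 0.711, p₀ = 0.428.
Under exogeneity alone the bounds on PN are max{0,(p₁−p₀)/p₁} ≤ PN ≤ min{1,(1−p₀)/p₁}.
  lower = (p₁ − p₀)/p₁ = 0.283 / 0.711 ≈ 0.3980
  upper = min{1, (1 − p₀)/p₁} = 0.572 / 0.711 ≈ 0.8045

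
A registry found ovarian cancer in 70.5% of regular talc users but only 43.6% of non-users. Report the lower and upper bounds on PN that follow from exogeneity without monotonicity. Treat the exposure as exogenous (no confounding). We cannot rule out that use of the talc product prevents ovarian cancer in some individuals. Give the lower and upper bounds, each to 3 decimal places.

p₁ = 0.705, p₀ = 0.436.
Under exogeneity alone the bounds on PN are max{0,(p₁−p₀)/p₁} ≤ PN ≤ min{1,(1−p₀)/p₁}.
  lower = (p₁ − p₀)/p₁ = 0.269 / 0.705 ≈ 0.3816
  upper = min{1, (1 − p₀)/p₁} = 0.564 / 0.705 ≈ 0.8000

0.382 ≤ PN ≤ 0.800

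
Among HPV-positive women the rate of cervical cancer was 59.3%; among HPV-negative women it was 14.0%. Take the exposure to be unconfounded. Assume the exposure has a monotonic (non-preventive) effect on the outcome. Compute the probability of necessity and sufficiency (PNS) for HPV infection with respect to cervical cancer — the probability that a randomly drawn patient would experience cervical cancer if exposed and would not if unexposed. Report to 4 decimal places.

p₁ = 0.593, p₀ = 0.14.
Under exogeneity and monotonicity, PNS = p₁ − p₀.
PNS = 0.593 − 0.14 = 0.453

PNS ≈ 0.4530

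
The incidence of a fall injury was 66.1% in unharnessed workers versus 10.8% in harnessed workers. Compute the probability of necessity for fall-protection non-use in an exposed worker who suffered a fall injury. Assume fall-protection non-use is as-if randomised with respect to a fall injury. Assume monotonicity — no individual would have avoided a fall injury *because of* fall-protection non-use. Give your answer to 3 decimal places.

p₁ = 0.661, p₀ = 0.108.
Under exogeneity and monotonicity, PN = (p₁ − p₀) / p₁.
PN = (0.661 − 0.108) / 0.661 = 0.553 / 0.661 ≈ 0.8366

PN ≈ 0.837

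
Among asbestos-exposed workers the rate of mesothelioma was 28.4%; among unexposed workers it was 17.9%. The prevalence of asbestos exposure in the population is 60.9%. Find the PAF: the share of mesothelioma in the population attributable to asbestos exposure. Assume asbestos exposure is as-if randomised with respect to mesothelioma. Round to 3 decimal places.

PAF ≈ 0.263

p₁ = 0.284, p₀ = 0.179.
Overall risk P(Y=1) = π·p₁ + (1−π)·p₀ = 0.609×0.284 + 0.391×0.179 = 0.24294.
Under exogeneity, PAF = [P(Y=1) − p₀] / P(Y=1).
PAF = (0.24294 − 0.179) / 0.24294 ≈ 0.2632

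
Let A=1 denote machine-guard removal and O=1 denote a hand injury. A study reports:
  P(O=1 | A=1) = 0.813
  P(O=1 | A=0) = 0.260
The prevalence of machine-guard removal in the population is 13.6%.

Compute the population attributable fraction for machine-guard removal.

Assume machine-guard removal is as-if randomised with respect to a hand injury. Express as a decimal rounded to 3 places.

PAF ≈ 0.224

Let p₁ = 0.813, p₀ = 0.26.
Overall risk P(Y=1) = π·p₁ + (1−π)·p₀ = 0.136×0.813 + 0.864×0.26 = 0.33521.
Under exogeneity, PAF = [P(Y=1) − p₀] / P(Y=1).
PAF = (0.33521 − 0.26) / 0.33521 ≈ 0.2244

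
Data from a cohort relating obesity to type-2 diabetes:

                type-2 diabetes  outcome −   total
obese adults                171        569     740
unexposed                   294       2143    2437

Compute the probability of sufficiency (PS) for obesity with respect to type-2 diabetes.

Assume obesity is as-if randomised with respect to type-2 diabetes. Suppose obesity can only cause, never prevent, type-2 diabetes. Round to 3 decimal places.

PS ≈ 0.126

p₁ = P(outcome | exposed) = 171/740 = 0.23108
p₀ = P(outcome | unexposed) = 294/2437 = 0.12064
Under exogeneity and monotonicity, PS = (p₁ − p₀)/(1 − p₀).
PS = (0.23108 − 0.12064) / 0.87936 ≈ 0.1256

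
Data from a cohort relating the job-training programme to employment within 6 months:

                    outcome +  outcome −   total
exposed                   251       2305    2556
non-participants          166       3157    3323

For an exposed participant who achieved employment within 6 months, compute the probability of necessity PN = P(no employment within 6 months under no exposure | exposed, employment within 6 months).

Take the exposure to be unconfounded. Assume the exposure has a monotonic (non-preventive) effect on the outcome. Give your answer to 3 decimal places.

p₁ = P(outcome | exposed) = 251/2556 = 0.0982
p₀ = P(outcome | unexposed) = 166/3323 = 0.049955
Under exogeneity and monotonicity, PN = (p₁ − p₀) / p₁.
PN = (0.0982 − 0.049955) / 0.0982 = 0.048245 / 0.0982 ≈ 0.4913

PN ≈ 0.491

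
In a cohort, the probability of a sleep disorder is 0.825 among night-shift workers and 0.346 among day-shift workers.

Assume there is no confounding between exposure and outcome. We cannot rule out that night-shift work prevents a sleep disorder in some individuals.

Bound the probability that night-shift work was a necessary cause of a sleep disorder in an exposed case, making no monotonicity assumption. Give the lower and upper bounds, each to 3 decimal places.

Let p₁ = 0.825, p₀ = 0.346.
Under exogeneity alone the bounds on PN are max{0,(p₁−p₀)/p₁} ≤ PN ≤ min{1,(1−p₀)/p₁}.
  lower = (p₁ − p₀)/p₁ = 0.479 / 0.825 ≈ 0.5806
  upper = min{1, (1 − p₀)/p₁} = 0.654 / 0.825 ≈ 0.7927

0.581 ≤ PN ≤ 0.793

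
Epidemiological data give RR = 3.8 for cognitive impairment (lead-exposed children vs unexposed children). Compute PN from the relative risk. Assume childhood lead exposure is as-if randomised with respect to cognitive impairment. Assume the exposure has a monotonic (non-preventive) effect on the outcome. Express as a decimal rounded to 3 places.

Under exogeneity and monotonicity, PN = (RR − 1) / RR = 1 − 1/RR.
PN = (3.8 − 1) / 3.8 = 2.8 / 3.8 ≈ 0.7368

PN ≈ 0.737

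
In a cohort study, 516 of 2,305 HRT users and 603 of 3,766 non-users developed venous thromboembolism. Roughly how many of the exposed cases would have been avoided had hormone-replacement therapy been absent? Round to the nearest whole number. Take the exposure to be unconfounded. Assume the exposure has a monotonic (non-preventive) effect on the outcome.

p₁ = P(outcome | exposed) = 516/2305 = 0.22386
p₀ = P(outcome | unexposed) = 603/3766 = 0.16012
PN = (p₁ − p₀)/p₁ = (0.22386 − 0.16012) / 0.22386 ≈ 0.28475.
Attributable cases ≈ PN × (exposed cases) = 0.28475 × 516 ≈ 146.93.

about 147 cases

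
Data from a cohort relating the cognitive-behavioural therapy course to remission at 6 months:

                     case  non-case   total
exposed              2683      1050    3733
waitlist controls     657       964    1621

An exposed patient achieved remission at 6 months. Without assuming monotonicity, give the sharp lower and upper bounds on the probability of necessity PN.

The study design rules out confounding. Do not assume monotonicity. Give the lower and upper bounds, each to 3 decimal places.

p₁ = P(outcome | exposed) = 2683/3733 = 0.71872
p₀ = P(outcome | unexposed) = 657/1621 = 0.40531
Under exogeneity alone the bounds on PN are max{0,(p₁−p₀)/p₁} ≤ PN ≤ min{1,(1−p₀)/p₁}.
  lower = (p₁ − p₀)/p₁ = 0.31342 / 0.71872 ≈ 0.4361
  upper = min{1, (1 − p₀)/p₁} = 0.59469 / 0.71872 ≈ 0.8274

0.436 ≤ PN ≤ 0.827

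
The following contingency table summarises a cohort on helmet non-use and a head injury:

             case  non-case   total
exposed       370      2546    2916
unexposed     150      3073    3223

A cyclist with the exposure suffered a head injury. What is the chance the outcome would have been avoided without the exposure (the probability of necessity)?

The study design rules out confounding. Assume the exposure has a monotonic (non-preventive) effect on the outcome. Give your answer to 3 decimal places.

PN ≈ 0.633

p₁ = P(outcome | exposed) = 370/2916 = 0.12689
p₀ = P(outcome | unexposed) = 150/3223 = 0.04654
Under exogeneity and monotonicity, PN = (p₁ − p₀) / p₁.
PN = (0.12689 − 0.04654) / 0.12689 = 0.080346 / 0.12689 ≈ 0.6332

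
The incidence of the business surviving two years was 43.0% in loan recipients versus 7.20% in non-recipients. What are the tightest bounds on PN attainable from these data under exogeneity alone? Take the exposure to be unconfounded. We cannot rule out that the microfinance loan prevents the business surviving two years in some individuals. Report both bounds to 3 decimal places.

p₁ = 0.43, p₀ = 0.072.
Under exogeneity alone the bounds on PN are max{0,(p₁−p₀)/p₁} ≤ PN ≤ min{1,(1−p₀)/p₁}.
  lower = (p₁ − p₀)/p₁ = 0.358 / 0.43 ≈ 0.8326
  upper = min{1, (1 − p₀)/p₁} = 0.928 / 0.43 ≈ 2.1581 → capped at 1

0.833 ≤ PN ≤ 1.000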